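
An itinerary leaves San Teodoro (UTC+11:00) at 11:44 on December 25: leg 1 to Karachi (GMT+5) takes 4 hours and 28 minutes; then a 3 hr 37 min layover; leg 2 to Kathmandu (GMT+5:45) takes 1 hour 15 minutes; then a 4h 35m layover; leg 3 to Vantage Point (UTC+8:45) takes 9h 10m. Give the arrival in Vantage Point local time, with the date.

Convert departure to UTC: 11:44 − 11:00 = 00:44 UTC on Dec 25.
Add 4 hours 28 minutes leg 1 → 05:12 UTC.
Add 3 hours and 37 minutes layover in Karachi → 08:49 UTC.
Add 1 hour 15 minutes leg 2 → 10:04 UTC.
Add 4 hours and 35 minutes layover in Kathmandu → 14:39 UTC.
Add 9 hours 10 minutes leg 3 → 23:49 UTC.
Vantage Point is UTC+8:45, so local arrival = 23:49 + 8:45 = 08:34 on Dec 26.

08:34 on Dec 26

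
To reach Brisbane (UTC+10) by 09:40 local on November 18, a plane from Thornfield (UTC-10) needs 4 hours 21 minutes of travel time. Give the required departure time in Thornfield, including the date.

09:19 on Nov 17

Target arrival in UTC: 09:40 − 10:00 = 23:40 on Nov 17.
Subtract 4 hours and 21 minutes → departure 19:19 UTC on Nov 17.
Thornfield is UTC−10:00: 19:19 − 10:00 = 09:19 on Nov 17.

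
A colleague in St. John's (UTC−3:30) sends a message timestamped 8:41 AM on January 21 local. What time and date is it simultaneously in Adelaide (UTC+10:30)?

In UTC: 8:41 AM + 3:30 = 12:11 PM on Jan 21.
Adelaide is UTC+10:30: 12:11 PM + 10:30 = 10:41 PM on Jan 21.

10:41 PM on January 21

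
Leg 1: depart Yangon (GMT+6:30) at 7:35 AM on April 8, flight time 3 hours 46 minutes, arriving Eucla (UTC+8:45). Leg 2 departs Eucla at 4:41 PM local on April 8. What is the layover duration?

3 hours 5 minutes

Convert departure to UTC: 7:35 AM − 6:30 = 1:05 AM UTC on Apr 8.
Add 3 hours 46 minutes flight time → 4:51 AM UTC.
Eucla is UTC+8:45, so local arrival = 4:51 AM + 8:45 = 1:36 PM on Apr 8.
Layover = 4:41 PM − 1:36 PM = 3 hours 5 minutes.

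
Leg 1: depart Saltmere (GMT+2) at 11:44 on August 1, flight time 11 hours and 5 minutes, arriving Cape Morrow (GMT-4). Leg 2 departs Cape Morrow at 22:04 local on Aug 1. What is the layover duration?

Convert departure to UTC: 11:44 − 2:00 = 09:44 UTC on Aug 1.
Add 11 hours and 5 minutes flight time → 20:49 UTC.
Cape Morrow is UTC−4:00, so local arrival = 20:49 − 4:00 = 16:49 on Aug 1.
Layover = 22:04 − 16:49 = 5 hours 15 minutes.

5 hours 15 minutes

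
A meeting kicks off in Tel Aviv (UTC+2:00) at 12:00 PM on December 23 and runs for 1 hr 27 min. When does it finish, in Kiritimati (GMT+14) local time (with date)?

Kiritimati is 12:00 ahead of Tel Aviv.
After 1 hour 27 minutes it is 1:27 PM in Tel Aviv.
Shift by the zone difference: 1:27 PM + 12:00 = 1:27 AM on Dec 24 in Kiritimati.

1:27 AM on December 24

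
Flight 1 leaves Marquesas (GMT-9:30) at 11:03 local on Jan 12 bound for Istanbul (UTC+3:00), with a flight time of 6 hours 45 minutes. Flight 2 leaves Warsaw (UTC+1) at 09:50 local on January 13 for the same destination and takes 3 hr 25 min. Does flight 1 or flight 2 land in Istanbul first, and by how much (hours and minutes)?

the first, by 8 hours 57 minutes

Flight 1 in UTC: 11:03 + 9:30 = 20:33 on Jan 12.
+6 hours 45 minutes → arrive 03:18 UTC on Jan 13.
Flight 2 in UTC: 09:50 − 1:00 = 08:50 on Jan 13.
+3 hours 25 minutes → arrive 12:15 UTC on Jan 13.
Flight 1 lands earlier by 8 hours 57 minutes.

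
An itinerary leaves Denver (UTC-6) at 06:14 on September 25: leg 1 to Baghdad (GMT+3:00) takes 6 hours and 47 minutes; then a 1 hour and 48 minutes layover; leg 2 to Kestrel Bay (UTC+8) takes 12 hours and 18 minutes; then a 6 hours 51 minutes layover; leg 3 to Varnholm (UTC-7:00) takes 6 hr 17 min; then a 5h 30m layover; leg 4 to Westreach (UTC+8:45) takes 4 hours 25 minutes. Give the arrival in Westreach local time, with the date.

16:55 on Sep 27

Convert departure to UTC: 06:14 + 6:00 = 12:14 UTC on Sep 25.
Add 6 hours 47 minutes leg 1 → 19:01 UTC.
Add 1 hour 48 minutes layover in Baghdad → 20:49 UTC.
Add 12 hours 18 minutes leg 2 → 09:07 UTC (Sep 26).
Add 6 hours 51 minutes layover in Kestrel Bay → 15:58 UTC.
Add 6 hours and 17 minutes leg 3 → 22:15 UTC.
Add 5 hours and 30 minutes layover in Varnholm → 03:45 UTC (Sep 27).
Add 4 hours and 25 minutes leg 4 → 08:10 UTC.
Westreach is UTC+8:45, so local arrival = 08:10 + 8:45 = 16:55 on Sep 27.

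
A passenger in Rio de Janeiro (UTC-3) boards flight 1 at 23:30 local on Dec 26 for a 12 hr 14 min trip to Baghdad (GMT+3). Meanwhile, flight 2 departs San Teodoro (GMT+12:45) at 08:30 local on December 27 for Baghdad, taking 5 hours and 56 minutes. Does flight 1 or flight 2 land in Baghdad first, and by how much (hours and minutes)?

the second, by 13 hours 3 minutes

Flight 1 in UTC: 23:30 + 3:00 = 02:30 on Dec 27.
+12 hours 14 minutes → arrive 14:44 UTC on Dec 27.
Flight 2 in UTC: 08:30 − 12:45 = 19:45 on Dec 26.
+5 hours and 56 minutes → arrive 01:41 UTC on Dec 27.
Flight 2 lands earlier by 13 hours 3 minutes.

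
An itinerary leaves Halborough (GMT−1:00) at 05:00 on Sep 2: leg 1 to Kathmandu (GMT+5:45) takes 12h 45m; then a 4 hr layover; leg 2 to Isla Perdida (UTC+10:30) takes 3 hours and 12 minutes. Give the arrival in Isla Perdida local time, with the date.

12:27 on September 3

Convert departure to UTC: 05:00 + 1:00 = 06:00 UTC on Sep 2.
Add 12 hours 45 minutes leg 1 → 18:45 UTC.
Add 4 hours layover in Kathmandu → 22:45 UTC.
Add 3 hours and 12 minutes leg 2 → 01:57 UTC (Sep 3).
Isla Perdida is UTC+10:30, so local arrival = 01:57 + 10:30 = 12:27 on Sep 3.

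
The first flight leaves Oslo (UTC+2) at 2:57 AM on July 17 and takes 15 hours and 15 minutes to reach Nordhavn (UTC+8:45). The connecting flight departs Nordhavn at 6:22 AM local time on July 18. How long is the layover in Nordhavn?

5 hours 25 minutes

Convert departure to UTC: 2:57 AM − 2:00 = 12:57 AM UTC on Jul 17.
Add 15 hours and 15 minutes flight time → 4:12 PM UTC.
Nordhavn is UTC+8:45, so local arrival = 4:12 PM + 8:45 = 12:57 AM on Jul 18.
Layover = 6:22 AM − 12:57 AM = 5 hours 25 minutes.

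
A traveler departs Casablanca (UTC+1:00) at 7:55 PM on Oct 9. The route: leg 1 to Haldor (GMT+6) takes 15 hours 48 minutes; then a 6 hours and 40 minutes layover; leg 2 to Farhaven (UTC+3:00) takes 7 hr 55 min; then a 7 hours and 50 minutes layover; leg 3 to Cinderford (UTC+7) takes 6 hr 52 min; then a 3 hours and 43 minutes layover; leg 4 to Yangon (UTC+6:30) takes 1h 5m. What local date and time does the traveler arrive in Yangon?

Convert departure to UTC: 7:55 PM − 1:00 = 6:55 PM UTC on Oct 9.
Add 15 hours 48 minutes leg 1 → 10:43 AM UTC (Oct 10).
Add 6 hours 40 minutes layover in Haldor → 5:23 PM UTC.
Add 7 hours and 55 minutes leg 2 → 1:18 AM UTC (Oct 11).
Add 7 hours 50 minutes layover in Farhaven → 9:08 AM UTC.
Add 6 hours 52 minutes leg 3 → 4:00 PM UTC.
Add 3 hours 43 minutes layover in Cinderford → 7:43 PM UTC.
Add 1 hour and 5 minutes leg 4 → 8:48 PM UTC.
Yangon is UTC+6:30, so local arrival = 8:48 PM + 6:30 = 3:18 AM on Oct 12.

3:18 AM on Oct 12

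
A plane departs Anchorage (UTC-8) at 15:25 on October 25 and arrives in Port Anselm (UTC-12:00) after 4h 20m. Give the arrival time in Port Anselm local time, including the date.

15:45 on Oct 25

Port Anselm is 4:00 behind Anchorage.
After 4 hours and 20 minutes it is 19:45 in Anchorage.
Shift by the zone difference: 19:45 − 4:00 = 15:45 on Oct 25 in Port Anselm.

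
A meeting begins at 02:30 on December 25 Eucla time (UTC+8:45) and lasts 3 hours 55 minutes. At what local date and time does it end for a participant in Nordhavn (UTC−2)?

19:40 on December 24

Convert start to UTC: 02:30 − 8:45 = 17:45 UTC on Dec 24.
Add 3 hours 55 minutes duration → 21:40 UTC.
Nordhavn is UTC−2:00, so local end time = 21:40 − 2:00 = 19:40 on Dec 24.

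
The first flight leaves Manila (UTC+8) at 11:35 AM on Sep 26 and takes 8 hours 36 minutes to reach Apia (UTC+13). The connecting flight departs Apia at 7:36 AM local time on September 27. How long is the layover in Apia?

Convert departure to UTC: 11:35 AM − 8:00 = 3:35 AM UTC on Sep 26.
Add 8 hours and 36 minutes flight time → 12:11 PM UTC.
Apia is UTC+13:00, so local arrival = 12:11 PM + 13:00 = 1:11 AM on Sep 27.
Layover = 7:36 AM − 1:11 AM = 6 hours 25 minutes.

6 hours 25 minutes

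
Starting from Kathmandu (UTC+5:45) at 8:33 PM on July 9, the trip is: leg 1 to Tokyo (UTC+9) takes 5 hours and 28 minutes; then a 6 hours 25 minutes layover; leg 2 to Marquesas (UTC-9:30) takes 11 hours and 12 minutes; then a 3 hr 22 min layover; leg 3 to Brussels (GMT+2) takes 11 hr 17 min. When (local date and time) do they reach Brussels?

Convert departure to UTC: 8:33 PM − 5:45 = 2:48 PM UTC on Jul 9.
Add 5 hours 28 minutes leg 1 → 8:16 PM UTC.
Add 6 hours and 25 minutes layover in Tokyo → 2:41 AM UTC (Jul 10).
Add 11 hours and 12 minutes leg 2 → 1:53 PM UTC.
Add 3 hours and 22 minutes layover in Marquesas → 5:15 PM UTC.
Add 11 hours and 17 minutes leg 3 → 4:32 AM UTC (Jul 11).
Brussels is UTC+2:00, so local arrival = 4:32 AM + 2:00 = 6:32 AM on Jul 11.

6:32 AM on July 11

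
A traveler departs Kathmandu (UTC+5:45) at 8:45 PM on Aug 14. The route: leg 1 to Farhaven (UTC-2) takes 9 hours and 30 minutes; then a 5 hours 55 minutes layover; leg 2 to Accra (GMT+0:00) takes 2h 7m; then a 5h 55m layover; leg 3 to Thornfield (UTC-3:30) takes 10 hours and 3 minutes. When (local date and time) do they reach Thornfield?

Convert departure to UTC: 8:45 PM − 5:45 = 3:00 PM UTC on Aug 14.
Add 9 hours 30 minutes leg 1 → 12:30 AM UTC (Aug 15).
Add 5 hours and 55 minutes layover in Farhaven → 6:25 AM UTC.
Add 2 hours and 7 minutes leg 2 → 8:32 AM UTC.
Add 5 hours 55 minutes layover in Accra → 2:27 PM UTC.
Add 10 hours 3 minutes leg 3 → 12:30 AM UTC (Aug 16).
Thornfield is UTC−3:30, so local arrival = 12:30 AM − 3:30 = 9:00 PM on Aug 15.

9:00 PM on August 15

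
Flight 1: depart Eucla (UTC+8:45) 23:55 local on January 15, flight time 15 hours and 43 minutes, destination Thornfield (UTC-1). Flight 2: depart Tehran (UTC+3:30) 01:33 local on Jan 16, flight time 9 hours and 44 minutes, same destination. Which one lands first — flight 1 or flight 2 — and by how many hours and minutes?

the first, by 54 minutes

Flight 1 in UTC: 23:55 − 8:45 = 15:10 on Jan 15.
+15 hours 43 minutes → arrive 06:53 UTC on Jan 16.
Flight 2 in UTC: 01:33 − 3:30 = 22:03 on Jan 15.
+9 hours 44 minutes → arrive 07:47 UTC on Jan 16.
Flight 1 lands earlier by 54 minutes.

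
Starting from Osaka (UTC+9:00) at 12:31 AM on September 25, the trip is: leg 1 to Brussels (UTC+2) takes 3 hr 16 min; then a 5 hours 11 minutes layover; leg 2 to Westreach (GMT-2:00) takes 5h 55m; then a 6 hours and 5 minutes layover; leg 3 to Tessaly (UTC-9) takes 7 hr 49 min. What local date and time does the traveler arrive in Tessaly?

10:47 AM on September 25

Convert departure to UTC: 12:31 AM − 9:00 = 3:31 PM UTC on Sep 24.
Add 3 hours and 16 minutes leg 1 → 6:47 PM UTC.
Add 5 hours and 11 minutes layover in Brussels → 11:58 PM UTC.
Add 5 hours 55 minutes leg 2 → 5:53 AM UTC (Sep 25).
Add 6 hours 5 minutes layover in Westreach → 11:58 AM UTC.
Add 7 hours 49 minutes leg 3 → 7:47 PM UTC.
Tessaly is UTC−9:00, so local arrival = 7:47 PM − 9:00 = 10:47 AM on Sep 25.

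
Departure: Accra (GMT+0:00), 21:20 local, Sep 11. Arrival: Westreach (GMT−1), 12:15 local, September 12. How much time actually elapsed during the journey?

15 hours 55 minutes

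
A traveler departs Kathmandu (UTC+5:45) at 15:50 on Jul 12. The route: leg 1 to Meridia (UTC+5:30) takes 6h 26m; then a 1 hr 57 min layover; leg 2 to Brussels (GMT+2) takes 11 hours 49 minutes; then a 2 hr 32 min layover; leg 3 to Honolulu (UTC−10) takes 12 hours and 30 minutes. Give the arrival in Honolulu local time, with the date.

11:19 on July 13

Convert departure to UTC: 15:50 − 5:45 = 10:05 UTC on Jul 12.
Add 6 hours 26 minutes leg 1 → 16:31 UTC.
Add 1 hour and 57 minutes layover in Meridia → 18:28 UTC.
Add 11 hours and 49 minutes leg 2 → 06:17 UTC (Jul 13).
Add 2 hours 32 minutes layover in Brussels → 08:49 UTC.
Add 12 hours and 30 minutes leg 3 → 21:19 UTC.
Honolulu is UTC−10:00, so local arrival = 21:19 − 10:00 = 11:19 on Jul 13.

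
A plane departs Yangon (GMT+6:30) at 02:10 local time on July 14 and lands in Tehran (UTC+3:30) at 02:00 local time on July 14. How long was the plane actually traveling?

Tehran is 3:00 behind Yangon.
Clock-face elapsed time (ignoring zones) is −10 minutes.
Actual elapsed = −10 minutes + 3:00 = 2 hours 50 minutes.

2 hours 50 minutes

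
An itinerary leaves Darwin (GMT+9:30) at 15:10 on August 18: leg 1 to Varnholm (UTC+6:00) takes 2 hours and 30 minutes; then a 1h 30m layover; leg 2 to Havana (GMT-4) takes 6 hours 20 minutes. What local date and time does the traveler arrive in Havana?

Convert departure to UTC: 15:10 − 9:30 = 05:40 UTC on Aug 18.
Add 2 hours 30 minutes leg 1 → 08:10 UTC.
Add 1 hour and 30 minutes layover in Varnholm → 09:40 UTC.
Add 6 hours and 20 minutes leg 2 → 16:00 UTC.
Havana is UTC−4:00, so local arrival = 16:00 − 4:00 = 12:00 on Aug 18.

12:00 on August 18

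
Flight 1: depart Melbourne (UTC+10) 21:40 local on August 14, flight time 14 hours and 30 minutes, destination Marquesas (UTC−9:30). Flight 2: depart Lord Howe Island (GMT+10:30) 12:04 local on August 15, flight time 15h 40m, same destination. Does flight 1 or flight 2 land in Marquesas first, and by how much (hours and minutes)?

the first, by 15 hours 4 minutes

Flight 1 in UTC: 21:40 − 10:00 = 11:40 on Aug 14.
+14 hours 30 minutes → arrive 02:10 UTC on Aug 15.
Flight 2 in UTC: 12:04 − 10:30 = 01:34 on Aug 15.
+15 hours and 40 minutes → arrive 17:14 UTC on Aug 15.
Flight 1 lands earlier by 15 hours 4 minutes.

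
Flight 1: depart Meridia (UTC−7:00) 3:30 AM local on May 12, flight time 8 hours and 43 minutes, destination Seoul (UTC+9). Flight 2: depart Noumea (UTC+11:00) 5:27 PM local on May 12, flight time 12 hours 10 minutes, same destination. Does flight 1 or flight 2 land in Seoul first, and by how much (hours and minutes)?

the second, by 36 minutes

Flight 1 in UTC: 3:30 AM + 7:00 = 10:30 AM on May 12.
+8 hours and 43 minutes → arrive 7:13 PM UTC on May 12.
Flight 2 in UTC: 5:27 PM − 11:00 = 6:27 AM on May 12.
+12 hours 10 minutes → arrive 6:37 PM UTC on May 12.
Flight 2 lands earlier by 36 minutes.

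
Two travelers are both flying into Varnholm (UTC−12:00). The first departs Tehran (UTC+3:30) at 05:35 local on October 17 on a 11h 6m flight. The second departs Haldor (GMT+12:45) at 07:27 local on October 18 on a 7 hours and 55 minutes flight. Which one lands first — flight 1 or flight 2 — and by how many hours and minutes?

the first, by 13 hours 26 minutes

Flight 1 in UTC: 05:35 − 3:30 = 02:05 on Oct 17.
+11 hours and 6 minutes → arrive 13:11 UTC on Oct 17.
Flight 2 in UTC: 07:27 − 12:45 = 18:42 on Oct 17.
+7 hours 55 minutes → arrive 02:37 UTC on Oct 18.
Flight 1 lands earlier by 13 hours 26 minutes.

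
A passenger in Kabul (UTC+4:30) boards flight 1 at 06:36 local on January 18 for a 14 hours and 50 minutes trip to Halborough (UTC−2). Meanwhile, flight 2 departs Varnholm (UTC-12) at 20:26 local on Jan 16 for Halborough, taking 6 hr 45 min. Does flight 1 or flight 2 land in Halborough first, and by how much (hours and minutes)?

Flight 1 in UTC: 06:36 − 4:30 = 02:06 on Jan 18.
+14 hours 50 minutes → arrive 16:56 UTC on Jan 18.
Flight 2 in UTC: 20:26 + 12:00 = 08:26 on Jan 17.
+6 hours and 45 minutes → arrive 15:11 UTC on Jan 17.
Flight 2 lands earlier by 25 hours 45 minutes.

the second, by 25 hours 45 minutes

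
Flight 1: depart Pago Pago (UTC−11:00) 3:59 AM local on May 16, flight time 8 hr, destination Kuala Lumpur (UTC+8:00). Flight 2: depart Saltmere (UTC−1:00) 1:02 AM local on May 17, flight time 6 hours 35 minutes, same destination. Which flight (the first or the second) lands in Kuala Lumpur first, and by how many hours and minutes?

Flight 1 in UTC: 3:59 AM + 11:00 = 2:59 PM on May 16.
+8 hours → arrive 10:59 PM UTC on May 16.
Flight 2 in UTC: 1:02 AM + 1:00 = 2:02 AM on May 17.
+6 hours 35 minutes → arrive 8:37 AM UTC on May 17.
Flight 1 lands earlier by 9 hours 38 minutes.

the first, by 9 hours 38 minutes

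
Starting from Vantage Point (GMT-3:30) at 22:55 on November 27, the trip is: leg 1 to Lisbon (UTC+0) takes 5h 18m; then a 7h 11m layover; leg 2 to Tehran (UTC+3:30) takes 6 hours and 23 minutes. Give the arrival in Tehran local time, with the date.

Convert departure to UTC: 22:55 + 3:30 = 02:25 UTC on Nov 28.
Add 5 hours 18 minutes leg 1 → 07:43 UTC.
Add 7 hours 11 minutes layover in Lisbon → 14:54 UTC.
Add 6 hours and 23 minutes leg 2 → 21:17 UTC.
Tehran is UTC+3:30, so local arrival = 21:17 + 3:30 = 00:47 on Nov 29.

00:47 on November 29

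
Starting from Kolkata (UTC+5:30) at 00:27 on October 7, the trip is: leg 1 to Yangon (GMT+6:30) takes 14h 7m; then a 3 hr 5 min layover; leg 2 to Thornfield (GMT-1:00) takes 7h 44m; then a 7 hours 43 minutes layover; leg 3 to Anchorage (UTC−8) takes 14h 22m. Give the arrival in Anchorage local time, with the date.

Convert departure to UTC: 00:27 − 5:30 = 18:57 UTC on Oct 6.
Add 14 hours 7 minutes leg 1 → 09:04 UTC (Oct 7).
Add 3 hours and 5 minutes layover in Yangon → 12:09 UTC.
Add 7 hours 44 minutes leg 2 → 19:53 UTC.
Add 7 hours and 43 minutes layover in Thornfield → 03:36 UTC (Oct 8).
Add 14 hours 22 minutes leg 3 → 17:58 UTC.
Anchorage is UTC−8:00, so local arrival = 17:58 − 8:00 = 09:58 on Oct 8.

09:58 on October 8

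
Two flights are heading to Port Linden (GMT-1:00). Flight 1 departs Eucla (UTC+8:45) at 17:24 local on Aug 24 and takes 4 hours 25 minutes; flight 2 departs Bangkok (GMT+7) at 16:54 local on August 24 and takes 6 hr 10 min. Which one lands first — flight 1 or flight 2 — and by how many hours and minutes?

Flight 1 in UTC: 17:24 − 8:45 = 08:39 on Aug 24.
+4 hours 25 minutes → arrive 13:04 UTC on Aug 24.
Flight 2 in UTC: 16:54 − 7:00 = 09:54 on Aug 24.
+6 hours and 10 minutes → arrive 16:04 UTC on Aug 24.
Flight 1 lands earlier by 3 hours.

the first, by 3 hours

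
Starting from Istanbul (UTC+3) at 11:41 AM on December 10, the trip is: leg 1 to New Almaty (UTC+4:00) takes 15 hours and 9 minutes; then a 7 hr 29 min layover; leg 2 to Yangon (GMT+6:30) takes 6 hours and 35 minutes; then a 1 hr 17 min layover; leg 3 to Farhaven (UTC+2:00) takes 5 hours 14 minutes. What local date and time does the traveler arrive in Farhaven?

Convert departure to UTC: 11:41 AM − 3:00 = 8:41 AM UTC on Dec 10.
Add 15 hours and 9 minutes leg 1 → 11:50 PM UTC.
Add 7 hours and 29 minutes layover in New Almaty → 7:19 AM UTC (Dec 11).
Add 6 hours and 35 minutes leg 2 → 1:54 PM UTC.
Add 1 hour 17 minutes layover in Yangon → 3:11 PM UTC.
Add 5 hours and 14 minutes leg 3 → 8:25 PM UTC.
Farhaven is UTC+2:00, so local arrival = 8:25 PM + 2:00 = 10:25 PM on Dec 11.

10:25 PM on December 11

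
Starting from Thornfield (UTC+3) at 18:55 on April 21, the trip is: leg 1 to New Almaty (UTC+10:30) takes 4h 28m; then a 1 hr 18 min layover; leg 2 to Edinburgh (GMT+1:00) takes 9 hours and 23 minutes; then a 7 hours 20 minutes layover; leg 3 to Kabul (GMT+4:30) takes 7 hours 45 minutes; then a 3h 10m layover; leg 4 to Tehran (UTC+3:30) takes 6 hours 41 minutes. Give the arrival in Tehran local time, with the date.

11:30 on April 23

Convert departure to UTC: 18:55 − 3:00 = 15:55 UTC on Apr 21.
Add 4 hours 28 minutes leg 1 → 20:23 UTC.
Add 1 hour and 18 minutes layover in New Almaty → 21:41 UTC.
Add 9 hours 23 minutes leg 2 → 07:04 UTC (Apr 22).
Add 7 hours and 20 minutes layover in Edinburgh → 14:24 UTC.
Add 7 hours 45 minutes leg 3 → 22:09 UTC.
Add 3 hours and 10 minutes layover in Kabul → 01:19 UTC (Apr 23).
Add 6 hours and 41 minutes leg 4 → 08:00 UTC.
Tehran is UTC+3:30, so local arrival = 08:00 + 3:30 = 11:30 on Apr 23.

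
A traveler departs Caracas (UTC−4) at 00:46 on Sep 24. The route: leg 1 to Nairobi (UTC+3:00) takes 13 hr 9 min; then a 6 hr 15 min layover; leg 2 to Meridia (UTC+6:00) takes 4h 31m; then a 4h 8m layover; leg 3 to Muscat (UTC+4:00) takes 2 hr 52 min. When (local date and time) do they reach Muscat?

Convert departure to UTC: 00:46 + 4:00 = 04:46 UTC on Sep 24.
Add 13 hours and 9 minutes leg 1 → 17:55 UTC.
Add 6 hours and 15 minutes layover in Nairobi → 00:10 UTC (Sep 25).
Add 4 hours and 31 minutes leg 2 → 04:41 UTC.
Add 4 hours 8 minutes layover in Meridia → 08:49 UTC.
Add 2 hours 52 minutes leg 3 → 11:41 UTC.
Muscat is UTC+4:00, so local arrival = 11:41 + 4:00 = 15:41 on Sep 25.

15:41 on Sep 25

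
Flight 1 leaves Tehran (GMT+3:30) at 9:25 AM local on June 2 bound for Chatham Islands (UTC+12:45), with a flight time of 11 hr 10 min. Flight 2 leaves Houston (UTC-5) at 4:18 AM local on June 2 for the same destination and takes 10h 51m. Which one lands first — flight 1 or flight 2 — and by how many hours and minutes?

Flight 1 in UTC: 9:25 AM − 3:30 = 5:55 AM on Jun 2.
+11 hours and 10 minutes → arrive 5:05 PM UTC on Jun 2.
Flight 2 in UTC: 4:18 AM + 5:00 = 9:18 AM on Jun 2.
+10 hours and 51 minutes → arrive 8:09 PM UTC on Jun 2.
Flight 1 lands earlier by 3 hours 4 minutes.

the first, by 3 hours 4 minutes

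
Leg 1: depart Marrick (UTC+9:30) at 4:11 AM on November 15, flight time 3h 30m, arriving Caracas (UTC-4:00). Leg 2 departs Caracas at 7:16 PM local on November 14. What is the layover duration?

1 hour 5 minutes

Convert departure to UTC: 4:11 AM − 9:30 = 6:41 PM UTC on Nov 14.
Add 3 hours 30 minutes flight time → 10:11 PM UTC.
Caracas is UTC−4:00, so local arrival = 10:11 PM − 4:00 = 6:11 PM on Nov 14.
Layover = 7:16 PM − 6:11 PM = 1 hour 5 minutes.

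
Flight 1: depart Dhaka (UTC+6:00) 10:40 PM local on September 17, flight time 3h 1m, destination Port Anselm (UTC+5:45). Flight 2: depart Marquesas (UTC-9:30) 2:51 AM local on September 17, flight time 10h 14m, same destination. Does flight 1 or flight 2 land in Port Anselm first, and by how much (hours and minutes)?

the first, by 2 hours 54 minutes

Flight 1 in UTC: 10:40 PM − 6:00 = 4:40 PM on Sep 17.
+3 hours 1 minute → arrive 7:41 PM UTC on Sep 17.
Flight 2 in UTC: 2:51 AM + 9:30 = 12:21 PM on Sep 17.
+10 hours and 14 minutes → arrive 10:35 PM UTC on Sep 17.
Flight 1 lands earlier by 2 hours 54 minutes.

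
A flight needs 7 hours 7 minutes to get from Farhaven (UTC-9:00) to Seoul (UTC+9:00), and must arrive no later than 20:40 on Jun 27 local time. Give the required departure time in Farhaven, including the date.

Target arrival in UTC: 20:40 − 9:00 = 11:40 on Jun 27.
Subtract 7 hours 7 minutes → departure 04:33 UTC on Jun 27.
Farhaven is UTC−9:00: 04:33 − 9:00 = 19:33 on Jun 26.

19:33 on Jun 26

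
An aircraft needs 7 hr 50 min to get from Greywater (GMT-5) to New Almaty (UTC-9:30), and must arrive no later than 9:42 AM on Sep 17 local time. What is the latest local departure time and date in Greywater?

6:22 AM on September 17

Target arrival in UTC: 9:42 AM + 9:30 = 7:12 PM on Sep 17.
Subtract 7 hours and 50 minutes → departure 11:22 AM UTC on Sep 17.
Greywater is UTC−5:00: 11:22 AM − 5:00 = 6:22 AM on Sep 17.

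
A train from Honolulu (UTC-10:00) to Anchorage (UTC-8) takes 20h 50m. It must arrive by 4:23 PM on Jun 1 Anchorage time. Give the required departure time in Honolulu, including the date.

5:33 PM on May 31

Target arrival in UTC: 4:23 PM + 8:00 = 12:23 AM on Jun 2.
Subtract 20 hours 50 minutes → departure 3:33 AM UTC on Jun 1.
Honolulu is UTC−10:00: 3:33 AM − 10:00 = 5:33 PM on May 31.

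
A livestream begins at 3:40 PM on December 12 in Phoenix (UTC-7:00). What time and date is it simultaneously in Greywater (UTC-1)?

9:40 PM on December 12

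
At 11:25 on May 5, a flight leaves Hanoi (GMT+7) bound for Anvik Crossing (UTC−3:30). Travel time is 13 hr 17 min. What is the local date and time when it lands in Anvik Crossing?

14:12 on May 5

Convert departure to UTC: 11:25 − 7:00 = 04:25 UTC on May 5.
Add 13 hours and 17 minutes travel time → 17:42 UTC.
Anvik Crossing is UTC−3:30, so local arrival = 17:42 − 3:30 = 14:12 on May 5.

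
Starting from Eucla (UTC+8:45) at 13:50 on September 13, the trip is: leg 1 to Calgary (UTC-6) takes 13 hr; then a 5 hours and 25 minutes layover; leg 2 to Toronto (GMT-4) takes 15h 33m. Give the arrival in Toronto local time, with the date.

Convert departure to UTC: 13:50 − 8:45 = 05:05 UTC on Sep 13.
Add 13 hours leg 1 → 18:05 UTC.
Add 5 hours 25 minutes layover in Calgary → 23:30 UTC.
Add 15 hours 33 minutes leg 2 → 15:03 UTC (Sep 14).
Toronto is UTC−4:00, so local arrival = 15:03 − 4:00 = 11:03 on Sep 14.

11:03 on September 14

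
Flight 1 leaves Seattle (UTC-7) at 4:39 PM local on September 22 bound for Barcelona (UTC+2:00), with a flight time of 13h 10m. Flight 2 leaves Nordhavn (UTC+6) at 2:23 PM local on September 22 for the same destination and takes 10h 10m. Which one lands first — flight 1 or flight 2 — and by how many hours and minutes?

Flight 1 in UTC: 4:39 PM + 7:00 = 11:39 PM on Sep 22.
+13 hours and 10 minutes → arrive 12:49 PM UTC on Sep 23.
Flight 2 in UTC: 2:23 PM − 6:00 = 8:23 AM on Sep 22.
+10 hours 10 minutes → arrive 6:33 PM UTC on Sep 22.
Flight 2 lands earlier by 18 hours 16 minutes.

the second, by 18 hours 16 minutes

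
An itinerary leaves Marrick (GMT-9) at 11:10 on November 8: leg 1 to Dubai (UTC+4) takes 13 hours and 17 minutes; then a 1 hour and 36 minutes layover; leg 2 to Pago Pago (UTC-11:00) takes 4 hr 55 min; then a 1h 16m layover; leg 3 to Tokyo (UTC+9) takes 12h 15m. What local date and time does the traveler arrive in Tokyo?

Convert departure to UTC: 11:10 + 9:00 = 20:10 UTC on Nov 8.
Add 13 hours and 17 minutes leg 1 → 09:27 UTC (Nov 9).
Add 1 hour and 36 minutes layover in Dubai → 11:03 UTC.
Add 4 hours and 55 minutes leg 2 → 15:58 UTC.
Add 1 hour and 16 minutes layover in Pago Pago → 17:14 UTC.
Add 12 hours 15 minutes leg 3 → 05:29 UTC (Nov 10).
Tokyo is UTC+9:00, so local arrival = 05:29 + 9:00 = 14:29 on Nov 10.

14:29 on November 10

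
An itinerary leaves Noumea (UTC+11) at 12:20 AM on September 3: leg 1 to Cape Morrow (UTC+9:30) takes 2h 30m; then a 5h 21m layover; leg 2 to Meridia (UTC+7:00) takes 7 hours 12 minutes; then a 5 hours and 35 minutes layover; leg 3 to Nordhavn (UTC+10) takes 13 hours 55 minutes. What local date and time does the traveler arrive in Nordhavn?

Convert departure to UTC: 12:20 AM − 11:00 = 1:20 PM UTC on Sep 2.
Add 2 hours 30 minutes leg 1 → 3:50 PM UTC.
Add 5 hours and 21 minutes layover in Cape Morrow → 9:11 PM UTC.
Add 7 hours 12 minutes leg 2 → 4:23 AM UTC (Sep 3).
Add 5 hours 35 minutes layover in Meridia → 9:58 AM UTC.
Add 13 hours and 55 minutes leg 3 → 11:53 PM UTC.
Nordhavn is UTC+10:00, so local arrival = 11:53 PM + 10:00 = 9:53 AM on Sep 4.

9:53 AM on Sep 4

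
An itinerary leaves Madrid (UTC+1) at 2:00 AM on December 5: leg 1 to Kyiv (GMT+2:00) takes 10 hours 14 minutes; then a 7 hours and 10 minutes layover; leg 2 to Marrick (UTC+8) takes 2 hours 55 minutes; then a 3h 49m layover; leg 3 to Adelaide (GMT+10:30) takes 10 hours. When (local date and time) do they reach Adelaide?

9:38 PM on Dec 6

Convert departure to UTC: 2:00 AM − 1:00 = 1:00 AM UTC on Dec 5.
Add 10 hours and 14 minutes leg 1 → 11:14 AM UTC.
Add 7 hours 10 minutes layover in Kyiv → 6:24 PM UTC.
Add 2 hours and 55 minutes leg 2 → 9:19 PM UTC.
Add 3 hours and 49 minutes layover in Marrick → 1:08 AM UTC (Dec 6).
Add 10 hours leg 3 → 11:08 AM UTC.
Adelaide is UTC+10:30, so local arrival = 11:08 AM + 10:30 = 9:38 PM on Dec 6.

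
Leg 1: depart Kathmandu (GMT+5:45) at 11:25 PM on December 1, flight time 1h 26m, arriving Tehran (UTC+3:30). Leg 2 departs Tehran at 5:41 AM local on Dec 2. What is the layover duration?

7 hours 5 minutes

Convert departure to UTC: 11:25 PM − 5:45 = 5:40 PM UTC on Dec 1.
Add 1 hour 26 minutes flight time → 7:06 PM UTC.
Tehran is UTC+3:30, so local arrival = 7:06 PM + 3:30 = 10:36 PM on Dec 1.
Layover = 5:41 AM − 10:36 PM (+1 day) = 7 hours 5 minutes.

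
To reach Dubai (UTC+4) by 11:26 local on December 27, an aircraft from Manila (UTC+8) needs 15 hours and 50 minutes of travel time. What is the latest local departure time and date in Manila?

Target arrival in UTC: 11:26 − 4:00 = 07:26 on Dec 27.
Subtract 15 hours 50 minutes → departure 15:36 UTC on Dec 26.
Manila is UTC+8:00: 15:36 + 8:00 = 23:36 on Dec 26.

23:36 on December 26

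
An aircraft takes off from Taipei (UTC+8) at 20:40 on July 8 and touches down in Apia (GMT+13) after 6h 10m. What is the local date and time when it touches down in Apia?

07:50 on July 9

Apia is 5:00 ahead of Taipei.
After 6 hours 10 minutes it is 02:50 (Jul 9) in Taipei.
Shift by the zone difference: 02:50 + 5:00 = 07:50 on Jul 9 in Apia.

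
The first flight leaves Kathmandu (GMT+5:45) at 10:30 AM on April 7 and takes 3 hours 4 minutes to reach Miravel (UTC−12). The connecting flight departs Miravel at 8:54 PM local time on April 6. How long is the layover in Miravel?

1 hour 5 minutes

Convert departure to UTC: 10:30 AM − 5:45 = 4:45 AM UTC on Apr 7.
Add 3 hours and 4 minutes flight time → 7:49 AM UTC.
Miravel is UTC−12:00, so local arrival = 7:49 AM − 12:00 = 7:49 PM on Apr 6.
Layover = 8:54 PM − 7:49 PM = 1 hour 5 minutes.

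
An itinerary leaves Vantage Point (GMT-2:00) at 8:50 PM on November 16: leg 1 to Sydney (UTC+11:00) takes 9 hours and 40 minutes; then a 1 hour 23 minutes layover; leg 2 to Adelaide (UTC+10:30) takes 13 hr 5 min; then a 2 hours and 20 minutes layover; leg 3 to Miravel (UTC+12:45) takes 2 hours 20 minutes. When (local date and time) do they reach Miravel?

Convert departure to UTC: 8:50 PM + 2:00 = 10:50 PM UTC on Nov 16.
Add 9 hours 40 minutes leg 1 → 8:30 AM UTC (Nov 17).
Add 1 hour and 23 minutes layover in Sydney → 9:53 AM UTC.
Add 13 hours and 5 minutes leg 2 → 10:58 PM UTC.
Add 2 hours and 20 minutes layover in Adelaide → 1:18 AM UTC (Nov 18).
Add 2 hours 20 minutes leg 3 → 3:38 AM UTC.
Miravel is UTC+12:45, so local arrival = 3:38 AM + 12:45 = 4:23 PM on Nov 18.

4:23 PM on November 18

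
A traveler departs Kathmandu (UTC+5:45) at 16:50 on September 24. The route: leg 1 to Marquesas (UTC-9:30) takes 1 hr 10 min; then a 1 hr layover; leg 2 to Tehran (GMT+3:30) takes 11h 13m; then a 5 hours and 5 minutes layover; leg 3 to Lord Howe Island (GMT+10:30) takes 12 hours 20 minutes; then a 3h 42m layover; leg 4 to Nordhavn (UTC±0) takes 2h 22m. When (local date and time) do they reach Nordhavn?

Convert departure to UTC: 16:50 − 5:45 = 11:05 UTC on Sep 24.
Add 1 hour and 10 minutes leg 1 → 12:15 UTC.
Add 1 hour layover in Marquesas → 13:15 UTC.
Add 11 hours 13 minutes leg 2 → 00:28 UTC (Sep 25).
Add 5 hours 5 minutes layover in Tehran → 05:33 UTC.
Add 12 hours and 20 minutes leg 3 → 17:53 UTC.
Add 3 hours 42 minutes layover in Lord Howe Island → 21:35 UTC.
Add 2 hours and 22 minutes leg 4 → 23:57 UTC.
Nordhavn is UTC+0, so local arrival is the same: 23:57 on Sep 25.

23:57 on September 25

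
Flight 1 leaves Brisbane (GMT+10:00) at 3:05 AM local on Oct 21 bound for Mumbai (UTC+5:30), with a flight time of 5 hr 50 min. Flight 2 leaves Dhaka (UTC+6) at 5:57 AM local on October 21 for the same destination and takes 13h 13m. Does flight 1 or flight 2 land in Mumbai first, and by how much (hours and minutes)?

Flight 1 in UTC: 3:05 AM − 10:00 = 5:05 PM on Oct 20.
+5 hours and 50 minutes → arrive 10:55 PM UTC on Oct 20.
Flight 2 in UTC: 5:57 AM − 6:00 = 11:57 PM on Oct 20.
+13 hours 13 minutes → arrive 1:10 PM UTC on Oct 21.
Flight 1 lands earlier by 14 hours 15 minutes.

the first, by 14 hours 15 minutes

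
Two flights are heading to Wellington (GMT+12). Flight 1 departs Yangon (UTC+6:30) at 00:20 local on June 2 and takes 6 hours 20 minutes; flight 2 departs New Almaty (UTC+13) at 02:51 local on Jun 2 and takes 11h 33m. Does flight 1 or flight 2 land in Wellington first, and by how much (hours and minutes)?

the first, by 1 hour 14 minutes

Flight 1 in UTC: 00:20 − 6:30 = 17:50 on Jun 1.
+6 hours and 20 minutes → arrive 00:10 UTC on Jun 2.
Flight 2 in UTC: 02:51 − 13:00 = 13:51 on Jun 1.
+11 hours and 33 minutes → arrive 01:24 UTC on Jun 2.
Flight 1 lands earlier by 1 hour 14 minutes.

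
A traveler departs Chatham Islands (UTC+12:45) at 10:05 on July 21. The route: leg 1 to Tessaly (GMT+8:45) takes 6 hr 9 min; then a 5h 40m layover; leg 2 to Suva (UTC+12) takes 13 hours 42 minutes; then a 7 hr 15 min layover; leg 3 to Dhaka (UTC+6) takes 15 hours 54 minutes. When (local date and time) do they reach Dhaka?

04:00 on Jul 23

Convert departure to UTC: 10:05 − 12:45 = 21:20 UTC on Jul 20.
Add 6 hours and 9 minutes leg 1 → 03:29 UTC (Jul 21).
Add 5 hours and 40 minutes layover in Tessaly → 09:09 UTC.
Add 13 hours 42 minutes leg 2 → 22:51 UTC.
Add 7 hours 15 minutes layover in Suva → 06:06 UTC (Jul 22).
Add 15 hours 54 minutes leg 3 → 22:00 UTC.
Dhaka is UTC+6:00, so local arrival = 22:00 + 6:00 = 04:00 on Jul 23.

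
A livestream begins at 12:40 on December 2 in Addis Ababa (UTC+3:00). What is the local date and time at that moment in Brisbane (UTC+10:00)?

19:40 on Dec 2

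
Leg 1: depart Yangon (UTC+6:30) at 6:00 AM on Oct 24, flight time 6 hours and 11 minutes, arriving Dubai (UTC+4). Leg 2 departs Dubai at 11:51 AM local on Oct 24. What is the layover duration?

2 hours 10 minutes

Convert departure to UTC: 6:00 AM − 6:30 = 11:30 PM UTC on Oct 23.
Add 6 hours and 11 minutes flight time → 5:41 AM UTC (Oct 24).
Dubai is UTC+4:00, so local arrival = 5:41 AM + 4:00 = 9:41 AM on Oct 24.
Layover = 11:51 AM − 9:41 AM = 2 hours 10 minutes.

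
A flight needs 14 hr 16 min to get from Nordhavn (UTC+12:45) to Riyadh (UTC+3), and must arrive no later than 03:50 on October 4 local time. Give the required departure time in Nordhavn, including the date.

Target arrival in UTC: 03:50 − 3:00 = 00:50 on Oct 4.
Subtract 14 hours 16 minutes → departure 10:34 UTC on Oct 3.
Nordhavn is UTC+12:45: 10:34 + 12:45 = 23:19 on Oct 3.

23:19 on Oct 3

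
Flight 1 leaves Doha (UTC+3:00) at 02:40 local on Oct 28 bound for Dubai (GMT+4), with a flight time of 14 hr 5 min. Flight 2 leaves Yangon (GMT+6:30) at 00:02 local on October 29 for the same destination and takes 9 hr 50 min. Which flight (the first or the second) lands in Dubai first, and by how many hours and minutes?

Flight 1 in UTC: 02:40 − 3:00 = 23:40 on Oct 27.
+14 hours and 5 minutes → arrive 13:45 UTC on Oct 28.
Flight 2 in UTC: 00:02 − 6:30 = 17:32 on Oct 28.
+9 hours and 50 minutes → arrive 03:22 UTC on Oct 29.
Flight 1 lands earlier by 13 hours 37 minutes.

the first, by 13 hours 37 minutes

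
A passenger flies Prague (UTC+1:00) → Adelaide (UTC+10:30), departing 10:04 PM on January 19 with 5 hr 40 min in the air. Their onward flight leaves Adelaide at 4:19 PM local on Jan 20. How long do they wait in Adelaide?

3 hours 5 minutes

Convert departure to UTC: 10:04 PM − 1:00 = 9:04 PM UTC on Jan 19.
Add 5 hours 40 minutes flight time → 2:44 AM UTC (Jan 20).
Adelaide is UTC+10:30, so local arrival = 2:44 AM + 10:30 = 1:14 PM on Jan 20.
Layover = 4:19 PM − 1:14 PM = 3 hours 5 minutes.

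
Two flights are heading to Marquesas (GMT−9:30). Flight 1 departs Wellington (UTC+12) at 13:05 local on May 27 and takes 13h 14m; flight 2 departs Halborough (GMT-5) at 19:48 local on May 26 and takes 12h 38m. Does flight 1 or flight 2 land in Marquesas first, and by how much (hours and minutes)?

Flight 1 in UTC: 13:05 − 12:00 = 01:05 on May 27.
+13 hours and 14 minutes → arrive 14:19 UTC on May 27.
Flight 2 in UTC: 19:48 + 5:00 = 00:48 on May 27.
+12 hours and 38 minutes → arrive 13:26 UTC on May 27.
Flight 2 lands earlier by 53 minutes.

the second, by 53 minutes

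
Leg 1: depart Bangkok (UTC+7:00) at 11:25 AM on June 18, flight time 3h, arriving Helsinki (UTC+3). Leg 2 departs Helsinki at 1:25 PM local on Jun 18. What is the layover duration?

3 hours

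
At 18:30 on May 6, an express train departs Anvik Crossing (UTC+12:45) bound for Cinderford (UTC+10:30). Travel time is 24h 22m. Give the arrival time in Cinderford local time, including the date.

16:37 on May 7

Convert departure to UTC: 18:30 − 12:45 = 05:45 UTC on May 6.
Add 24 hours 22 minutes travel time → 06:07 UTC (May 7).
Cinderford is UTC+10:30, so local arrival = 06:07 + 10:30 = 16:37 on May 7.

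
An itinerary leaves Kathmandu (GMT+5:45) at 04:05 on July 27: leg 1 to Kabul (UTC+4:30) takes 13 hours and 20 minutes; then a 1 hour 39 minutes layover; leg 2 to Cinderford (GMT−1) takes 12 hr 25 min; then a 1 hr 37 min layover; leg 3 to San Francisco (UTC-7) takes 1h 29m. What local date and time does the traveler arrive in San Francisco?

21:50 on July 27

Convert departure to UTC: 04:05 − 5:45 = 22:20 UTC on Jul 26.
Add 13 hours 20 minutes leg 1 → 11:40 UTC (Jul 27).
Add 1 hour 39 minutes layover in Kabul → 13:19 UTC.
Add 12 hours and 25 minutes leg 2 → 01:44 UTC (Jul 28).
Add 1 hour 37 minutes layover in Cinderford → 03:21 UTC.
Add 1 hour and 29 minutes leg 3 → 04:50 UTC.
San Francisco is UTC−7:00, so local arrival = 04:50 − 7:00 = 21:50 on Jul 27.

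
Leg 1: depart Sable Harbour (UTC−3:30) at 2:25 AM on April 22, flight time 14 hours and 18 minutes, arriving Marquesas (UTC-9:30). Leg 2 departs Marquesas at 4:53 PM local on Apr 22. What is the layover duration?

6 hours 10 minutes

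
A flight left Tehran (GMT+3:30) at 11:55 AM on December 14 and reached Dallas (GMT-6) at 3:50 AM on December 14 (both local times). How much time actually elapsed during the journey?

Departure in UTC: 11:55 AM − 3:30 = 8:25 AM on Dec 14.
Arrival in UTC: 3:50 AM + 6:00 = 9:50 AM on Dec 14.
Elapsed = 9:50 AM − 8:25 AM = 1 hour 25 minutes.

1 hour 25 minutes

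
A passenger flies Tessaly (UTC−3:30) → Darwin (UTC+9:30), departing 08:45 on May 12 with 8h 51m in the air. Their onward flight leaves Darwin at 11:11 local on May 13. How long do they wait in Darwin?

4 hours 35 minutes

Convert departure to UTC: 08:45 + 3:30 = 12:15 UTC on May 12.
Add 8 hours and 51 minutes flight time → 21:06 UTC.
Darwin is UTC+9:30, so local arrival = 21:06 + 9:30 = 06:36 on May 13.
Layover = 11:11 − 06:36 = 4 hours 35 minutes.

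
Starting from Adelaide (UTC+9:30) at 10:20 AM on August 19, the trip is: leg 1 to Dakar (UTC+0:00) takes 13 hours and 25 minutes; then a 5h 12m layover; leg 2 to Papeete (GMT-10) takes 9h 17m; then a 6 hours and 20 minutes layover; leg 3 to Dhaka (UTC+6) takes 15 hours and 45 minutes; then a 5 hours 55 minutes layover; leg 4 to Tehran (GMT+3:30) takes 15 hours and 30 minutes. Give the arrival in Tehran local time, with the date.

Convert departure to UTC: 10:20 AM − 9:30 = 12:50 AM UTC on Aug 19.
Add 13 hours 25 minutes leg 1 → 2:15 PM UTC.
Add 5 hours and 12 minutes layover in Dakar → 7:27 PM UTC.
Add 9 hours and 17 minutes leg 2 → 4:44 AM UTC (Aug 20).
Add 6 hours and 20 minutes layover in Papeete → 11:04 AM UTC.
Add 15 hours 45 minutes leg 3 → 2:49 AM UTC (Aug 21).
Add 5 hours and 55 minutes layover in Dhaka → 8:44 AM UTC.
Add 15 hours and 30 minutes leg 4 → 12:14 AM UTC (Aug 22).
Tehran is UTC+3:30, so local arrival = 12:14 AM + 3:30 = 3:44 AM on Aug 22.

3:44 AM on August 22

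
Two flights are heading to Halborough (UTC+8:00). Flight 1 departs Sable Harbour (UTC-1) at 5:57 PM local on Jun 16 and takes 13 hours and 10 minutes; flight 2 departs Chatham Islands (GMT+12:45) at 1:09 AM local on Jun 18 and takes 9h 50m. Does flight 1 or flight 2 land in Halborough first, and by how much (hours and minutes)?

Flight 1 in UTC: 5:57 PM + 1:00 = 6:57 PM on Jun 16.
+13 hours 10 minutes → arrive 8:07 AM UTC on Jun 17.
Flight 2 in UTC: 1:09 AM − 12:45 = 12:24 PM on Jun 17.
+9 hours 50 minutes → arrive 10:14 PM UTC on Jun 17.
Flight 1 lands earlier by 14 hours 7 minutes.

the first, by 14 hours 7 minutes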